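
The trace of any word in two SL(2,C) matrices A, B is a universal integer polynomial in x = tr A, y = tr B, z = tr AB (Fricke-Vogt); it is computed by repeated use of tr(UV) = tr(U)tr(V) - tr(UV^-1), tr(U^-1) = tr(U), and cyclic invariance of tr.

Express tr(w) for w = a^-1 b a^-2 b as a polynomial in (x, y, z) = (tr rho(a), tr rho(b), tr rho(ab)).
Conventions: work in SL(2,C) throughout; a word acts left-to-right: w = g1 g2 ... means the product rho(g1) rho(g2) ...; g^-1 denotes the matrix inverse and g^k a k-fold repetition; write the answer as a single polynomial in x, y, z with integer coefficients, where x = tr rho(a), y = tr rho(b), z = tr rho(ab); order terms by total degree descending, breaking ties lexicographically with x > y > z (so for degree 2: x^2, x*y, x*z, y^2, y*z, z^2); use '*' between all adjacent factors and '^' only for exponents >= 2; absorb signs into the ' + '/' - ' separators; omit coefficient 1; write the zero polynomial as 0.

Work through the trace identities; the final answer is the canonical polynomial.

and tr(b^2) = tr(b) * tr(b) - tr(1)  (reduce the b square) = y^2 - 2
tr(b^2 a) = tr(b) * tr(a b) - tr(a)  (reduce the b square) = y*z - x
tr(b^2 a^-1) = tr(b^2) * tr(a) - tr(b^2 a)  (eliminate a^-1) = x*y^2 - y*z - x
next, tr(b a^-2 b) = tr(b^2 a^-1) * tr(a) - tr(b^2)  (eliminate a^-1) = x^2*y^2 - x*y*z - x^2 - y^2 + 2
next, tr(b a b a) = tr(b a) * tr(b a) - tr(1)  (split on b) = z^2 - 2
tr(b a b a^-1) = tr(b a b) * tr(a) - tr(b a b a)  (eliminate a^-1) = x*y*z - x^2 - z^2 + 2
tr(b a^-2 b a) = tr(b a b a^-1) * tr(a) - tr(b a b)  (eliminate a^-1) = x^2*y*z - x^3 - x*z^2 - y*z + 3*x
tr(a^-1 b a^-2 b) = tr(b a^-2 b) * tr(a) - tr(b a^-2 b a)  (eliminate a^-1) = x^3*y^2 - 2*x^2*y*z - x*y^2 + x*z^2 + y*z - x

x^3*y^2 - 2*x^2*y*z - x*y^2 + x*z^2 + y*z - x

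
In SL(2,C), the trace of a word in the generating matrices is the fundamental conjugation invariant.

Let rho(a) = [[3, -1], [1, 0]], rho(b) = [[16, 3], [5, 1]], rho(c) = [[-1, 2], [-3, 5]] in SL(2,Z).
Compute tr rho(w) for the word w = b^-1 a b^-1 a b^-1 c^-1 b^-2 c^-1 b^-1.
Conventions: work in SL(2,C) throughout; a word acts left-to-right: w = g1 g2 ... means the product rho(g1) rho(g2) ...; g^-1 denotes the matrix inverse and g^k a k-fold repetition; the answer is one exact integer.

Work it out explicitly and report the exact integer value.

709201

rho(b^-1) = [[1, -3], [-5, 16]]
... * rho(a) = [[3, -1], [1, 0]]  ->  [[0, -1], [1, 5]]
... * rho(b^-1) = [[1, -3], [-5, 16]]  ->  [[5, -16], [-24, 77]]
... * rho(a) = [[3, -1], [1, 0]]  ->  [[-1, -5], [5, 24]]
... * rho(b^-1) = [[1, -3], [-5, 16]]  ->  [[24, -77], [-115, 369]]
... * rho(c^-1) = [[5, -2], [3, -1]]  ->  [[-111, 29], [532, -139]]
... * rho(b^-1) = [[1, -3], [-5, 16]]  ->  [[-256, 797], [1227, -3820]]
... * rho(b^-1) = [[1, -3], [-5, 16]]  ->  [[-4241, 13520], [20327, -64801]]
... * rho(c^-1) = [[5, -2], [3, -1]]  ->  [[19355, -5038], [-92768, 24147]]
... * rho(b^-1) = [[1, -3], [-5, 16]]  ->  [[44545, -138673], [-213503, 664656]]
tr = 44545 + 664656 = 709201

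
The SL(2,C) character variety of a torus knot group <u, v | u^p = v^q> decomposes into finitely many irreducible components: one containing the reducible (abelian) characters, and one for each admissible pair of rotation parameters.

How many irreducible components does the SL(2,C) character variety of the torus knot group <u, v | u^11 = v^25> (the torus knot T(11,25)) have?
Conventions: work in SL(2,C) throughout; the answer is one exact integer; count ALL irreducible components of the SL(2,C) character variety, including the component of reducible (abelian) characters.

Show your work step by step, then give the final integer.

121

Gamma = < u, v | u^11 = v^25 > (torus knot T(11,25)); the central element u^11 = v^25 acts as +I or -I in any irreducible SL(2,C) representation.
On an irreducible component, tr(u) is locked at 2*cos(pi*alpha/11) for some alpha in 1..10, and tr(v) at 2*cos(pi*beta/25) for some beta in 1..24.
The two central values (-1)^alpha I and (-1)^beta I must be the same matrix, so alpha and beta share a parity.
Enumerate parity-matched pairs: 5*12 odd-odd plus 5*12 even-even gives 120.
Total: 120 irreducible-character components + 1 reducible (abelian) component = 121.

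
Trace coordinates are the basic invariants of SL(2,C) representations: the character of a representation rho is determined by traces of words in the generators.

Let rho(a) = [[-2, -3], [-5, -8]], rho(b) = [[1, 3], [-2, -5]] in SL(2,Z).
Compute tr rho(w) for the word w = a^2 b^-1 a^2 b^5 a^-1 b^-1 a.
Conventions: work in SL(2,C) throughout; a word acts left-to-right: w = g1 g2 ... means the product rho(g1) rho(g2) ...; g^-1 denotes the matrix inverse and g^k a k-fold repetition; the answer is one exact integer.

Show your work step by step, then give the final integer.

rho(a) = [[-2, -3], [-5, -8]]
... * rho(a) = [[-2, -3], [-5, -8]]  ->  [[19, 30], [50, 79]]
... * rho(b^-1) = [[-5, -3], [2, 1]]  ->  [[-35, -27], [-92, -71]]
... * rho(a) = [[-2, -3], [-5, -8]]  ->  [[205, 321], [539, 844]]
... * rho(a) = [[-2, -3], [-5, -8]]  ->  [[-2015, -3183], [-5298, -8369]]
... * rho(b) = [[1, 3], [-2, -5]]  ->  [[4351, 9870], [11440, 25951]]
... * rho(b) = [[1, 3], [-2, -5]]  ->  [[-15389, -36297], [-40462, -95435]]
... * rho(b) = [[1, 3], [-2, -5]]  ->  [[57205, 135318], [150408, 355789]]
... * rho(b) = [[1, 3], [-2, -5]]  ->  [[-213431, -504975], [-561170, -1327721]]
... * rho(b) = [[1, 3], [-2, -5]]  ->  [[796519, 1884582], [2094272, 4955095]]
... * rho(a^-1) = [[-8, 3], [5, -2]]  ->  [[3050758, -1379607], [8021299, -3627374]]
... * rho(b^-1) = [[-5, -3], [2, 1]]  ->  [[-18013004, -10531881], [-47361243, -27691271]]
... * rho(a) = [[-2, -3], [-5, -8]]  ->  [[88685413, 138294060], [233178841, 363613897]]
tr = 88685413 + 363613897 = 452299310

452299310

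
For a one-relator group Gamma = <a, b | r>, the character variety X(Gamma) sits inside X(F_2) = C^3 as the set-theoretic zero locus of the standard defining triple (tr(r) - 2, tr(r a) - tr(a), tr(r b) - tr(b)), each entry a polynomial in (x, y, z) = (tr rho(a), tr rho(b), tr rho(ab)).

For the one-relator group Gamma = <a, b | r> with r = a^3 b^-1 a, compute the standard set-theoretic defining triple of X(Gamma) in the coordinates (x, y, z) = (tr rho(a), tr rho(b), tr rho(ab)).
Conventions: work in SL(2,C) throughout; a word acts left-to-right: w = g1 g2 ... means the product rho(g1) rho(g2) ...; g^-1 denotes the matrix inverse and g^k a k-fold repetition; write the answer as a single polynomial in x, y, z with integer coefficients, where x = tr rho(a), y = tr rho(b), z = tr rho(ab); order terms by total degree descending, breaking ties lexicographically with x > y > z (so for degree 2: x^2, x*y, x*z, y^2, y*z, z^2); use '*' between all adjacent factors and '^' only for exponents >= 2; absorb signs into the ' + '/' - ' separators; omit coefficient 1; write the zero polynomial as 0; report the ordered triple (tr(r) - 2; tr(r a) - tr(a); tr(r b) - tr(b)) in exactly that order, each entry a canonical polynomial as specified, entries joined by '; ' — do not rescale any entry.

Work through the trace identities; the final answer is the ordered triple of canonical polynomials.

x^4*y - x^3*z - 3*x^2*y + 2*x*z + y - 2; x^5*y - x^4*z - 4*x^3*y + 3*x^2*z + 3*x*y - x - z; x^3*y*z - x^2*y^2 - x^2*z^2 - x*y*z + x^2 + y^2 + z^2 - y - 2

so trace(a^2) = trace(a) trace(a) - trace(1)  (reduce the a square) = x^2 - 2
trace(a^3) = trace(a) trace(a^2) - trace(a)  (reduce the a square) = x^3 - 3*x
so trace(a^4) = trace(a) trace(a^3) - trace(a^2)  (reduce the a square) = x^4 - 4*x^2 + 2
so trace(a b a) = trace(a) trace(b a) - trace(b)  (reduce the a square) = x*z - y
trace(b a^3) = trace(a) trace(a b a) - trace(a b)  (reduce the a square) = x^2*z - x*y - z
trace(a^4 b) = trace(a) trace(b a^3) - trace(b a^2)  (reduce the a square) = x^3*z - x^2*y - 2*x*z + y
reduce: trace(a^3 b^-1 a) = trace(a^4) trace(b) - trace(a^4 b)  (eliminate b^-1) = x^4*y - x^3*z - 3*x^2*y + 2*x*z + y
trace(a^5) = trace(a) trace(a^4) - trace(a^3) = x^5 - 5*x^3 + 5*x
trace(a^5 b) = trace(a) trace(a^2 b a^2) - trace(a^2 b a) = x^4*z - x^3*y - 3*x^2*z + 2*x*y + z
trace(a^3 b^-1 a^2) = trace(a^5) trace(b) - trace(a^5 b) = x^5*y - x^4*z - 4*x^3*y + 3*x^2*z + 3*x*y - z
trace(b a b a) = trace(a b) trace(a b) - trace(1)  (split on a) = z^2 - 2
trace(b a b) = trace(b) trace(a b) - trace(a)  (reduce the b square) = y*z - x
trace(a b a b a) = trace(a) trace(b a b a) - trace(b a b)  (reduce the a square) = x*z^2 - y*z - x
trace(a b a^3 b) = trace(a) trace(a b a b a) - trace(a b a b)  (reduce the a square) = x^2*z^2 - x*y*z - x^2 - z^2 + 2
so trace(a^3 b^-1 a b) = trace(a b a^3) trace(b) - trace(a b a^3 b)  (eliminate b^-1) = x^3*y*z - x^2*y^2 - x^2*z^2 - x*y*z + x^2 + y^2 + z^2 - 2
assemble the triple (trace(r) - 2; trace(r a) - x; trace(r b) - y)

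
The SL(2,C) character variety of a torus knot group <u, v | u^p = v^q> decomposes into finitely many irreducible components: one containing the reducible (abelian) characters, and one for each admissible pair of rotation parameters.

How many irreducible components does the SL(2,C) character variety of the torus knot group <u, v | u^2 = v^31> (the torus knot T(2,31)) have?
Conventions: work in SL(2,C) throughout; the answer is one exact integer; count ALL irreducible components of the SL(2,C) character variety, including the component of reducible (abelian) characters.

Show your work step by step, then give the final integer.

Gamma = < u, v | u^2 = v^31 > (torus knot T(2,31)); the central element u^2 = v^31 acts as +I or -I in any irreducible SL(2,C) representation.
This locks tr(u) to 2*cos(pi*alpha/2), alpha in 1..1, and tr(v) to 2*cos(pi*beta/31), beta in 1..30, on each component of irreducible characters.
The two central values (-1)^alpha I and (-1)^beta I must be the same matrix, so alpha and beta share a parity.
count pairs: odd alpha (1 choices) x odd beta (15), plus even alpha (0) x even beta (15): 1*15 + 0*15 = 15.
components with irreducible characters: 15; plus the single component of reducible (abelian) characters: total 16.

16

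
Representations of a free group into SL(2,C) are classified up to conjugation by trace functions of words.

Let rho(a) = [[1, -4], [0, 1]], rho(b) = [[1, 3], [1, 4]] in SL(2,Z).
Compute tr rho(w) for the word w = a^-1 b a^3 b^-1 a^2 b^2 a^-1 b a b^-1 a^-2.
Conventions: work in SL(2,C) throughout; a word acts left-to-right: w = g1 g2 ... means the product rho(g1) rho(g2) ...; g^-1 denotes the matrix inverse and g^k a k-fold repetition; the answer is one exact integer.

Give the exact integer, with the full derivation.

rho(a^-1) = [[1, 4], [0, 1]]
... * rho(b) = [[1, 3], [1, 4]]  ->  [[5, 19], [1, 4]]
... * rho(a) = [[1, -4], [0, 1]]  ->  [[5, -1], [1, 0]]
... * rho(a) = [[1, -4], [0, 1]]  ->  [[5, -21], [1, -4]]
... * rho(a) = [[1, -4], [0, 1]]  ->  [[5, -41], [1, -8]]
... * rho(b^-1) = [[4, -3], [-1, 1]]  ->  [[61, -56], [12, -11]]
... * rho(a) = [[1, -4], [0, 1]]  ->  [[61, -300], [12, -59]]
... * rho(a) = [[1, -4], [0, 1]]  ->  [[61, -544], [12, -107]]
... * rho(b) = [[1, 3], [1, 4]]  ->  [[-483, -1993], [-95, -392]]
... * rho(b) = [[1, 3], [1, 4]]  ->  [[-2476, -9421], [-487, -1853]]
... * rho(a^-1) = [[1, 4], [0, 1]]  ->  [[-2476, -19325], [-487, -3801]]
... * rho(b) = [[1, 3], [1, 4]]  ->  [[-21801, -84728], [-4288, -16665]]
... * rho(a) = [[1, -4], [0, 1]]  ->  [[-21801, 2476], [-4288, 487]]
... * rho(b^-1) = [[4, -3], [-1, 1]]  ->  [[-89680, 67879], [-17639, 13351]]
... * rho(a^-1) = [[1, 4], [0, 1]]  ->  [[-89680, -290841], [-17639, -57205]]
... * rho(a^-1) = [[1, 4], [0, 1]]  ->  [[-89680, -649561], [-17639, -127761]]
tr = -89680 + -127761 = -217441

-217441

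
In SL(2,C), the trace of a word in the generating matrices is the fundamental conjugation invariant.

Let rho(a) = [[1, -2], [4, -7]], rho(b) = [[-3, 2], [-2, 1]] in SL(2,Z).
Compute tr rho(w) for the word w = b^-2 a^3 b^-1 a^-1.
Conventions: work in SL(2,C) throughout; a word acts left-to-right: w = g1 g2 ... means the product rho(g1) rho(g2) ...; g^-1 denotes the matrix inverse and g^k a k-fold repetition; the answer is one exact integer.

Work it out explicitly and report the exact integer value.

rho(b^-1) = [[1, -2], [2, -3]]
... * rho(b^-1) = [[1, -2], [2, -3]]  ->  [[-3, 4], [-4, 5]]
... * rho(a) = [[1, -2], [4, -7]]  ->  [[13, -22], [16, -27]]
... * rho(a) = [[1, -2], [4, -7]]  ->  [[-75, 128], [-92, 157]]
... * rho(a) = [[1, -2], [4, -7]]  ->  [[437, -746], [536, -915]]
... * rho(b^-1) = [[1, -2], [2, -3]]  ->  [[-1055, 1364], [-1294, 1673]]
... * rho(a^-1) = [[-7, 2], [-4, 1]]  ->  [[1929, -746], [2366, -915]]
tr = 1929 + -915 = 1014

1014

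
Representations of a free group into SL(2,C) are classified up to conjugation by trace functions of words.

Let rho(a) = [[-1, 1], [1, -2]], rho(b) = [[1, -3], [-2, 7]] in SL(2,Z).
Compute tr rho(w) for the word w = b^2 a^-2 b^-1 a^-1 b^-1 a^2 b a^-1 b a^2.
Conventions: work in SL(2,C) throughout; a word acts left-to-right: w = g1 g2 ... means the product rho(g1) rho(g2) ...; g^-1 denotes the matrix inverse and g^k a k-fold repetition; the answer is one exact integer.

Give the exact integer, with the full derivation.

-3004159

rho(b) = [[1, -3], [-2, 7]]
... * rho(b) = [[1, -3], [-2, 7]]  ->  [[7, -24], [-16, 55]]
... * rho(a^-1) = [[-2, -1], [-1, -1]]  ->  [[10, 17], [-23, -39]]
... * rho(a^-1) = [[-2, -1], [-1, -1]]  ->  [[-37, -27], [85, 62]]
... * rho(b^-1) = [[7, 3], [2, 1]]  ->  [[-313, -138], [719, 317]]
... * rho(a^-1) = [[-2, -1], [-1, -1]]  ->  [[764, 451], [-1755, -1036]]
... * rho(b^-1) = [[7, 3], [2, 1]]  ->  [[6250, 2743], [-14357, -6301]]
... * rho(a) = [[-1, 1], [1, -2]]  ->  [[-3507, 764], [8056, -1755]]
... * rho(a) = [[-1, 1], [1, -2]]  ->  [[4271, -5035], [-9811, 11566]]
... * rho(b) = [[1, -3], [-2, 7]]  ->  [[14341, -48058], [-32943, 110395]]
... * rho(a^-1) = [[-2, -1], [-1, -1]]  ->  [[19376, 33717], [-44509, -77452]]
... * rho(b) = [[1, -3], [-2, 7]]  ->  [[-48058, 177891], [110395, -408637]]
... * rho(a) = [[-1, 1], [1, -2]]  ->  [[225949, -403840], [-519032, 927669]]
... * rho(a) = [[-1, 1], [1, -2]]  ->  [[-629789, 1033629], [1446701, -2374370]]
tr = -629789 + -2374370 = -3004159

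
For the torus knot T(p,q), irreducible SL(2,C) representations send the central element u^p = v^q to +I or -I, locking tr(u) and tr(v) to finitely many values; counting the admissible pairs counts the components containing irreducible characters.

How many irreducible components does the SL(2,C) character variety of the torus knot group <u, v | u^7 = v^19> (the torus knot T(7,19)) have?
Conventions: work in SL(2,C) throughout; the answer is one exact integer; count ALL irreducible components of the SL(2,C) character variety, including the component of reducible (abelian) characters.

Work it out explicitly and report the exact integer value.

55

For T(7,19): irreducibility forces the central element u^7 = v^19 to one of +I, -I.
This locks tr(u) to 2*cos(pi*alpha/7), alpha in 1..6, and tr(v) to 2*cos(pi*beta/19), beta in 1..18, on each component of irreducible characters.
u^7 = (-1)^alpha I and v^19 = (-1)^beta I must agree, so alpha and beta have equal parity.
count pairs: odd alpha (3 choices) x odd beta (9), plus even alpha (3) x even beta (9): 3*9 + 3*9 = 54.
That is 54 components of irreducible characters, and with the reducible (abelian) component the total is 55.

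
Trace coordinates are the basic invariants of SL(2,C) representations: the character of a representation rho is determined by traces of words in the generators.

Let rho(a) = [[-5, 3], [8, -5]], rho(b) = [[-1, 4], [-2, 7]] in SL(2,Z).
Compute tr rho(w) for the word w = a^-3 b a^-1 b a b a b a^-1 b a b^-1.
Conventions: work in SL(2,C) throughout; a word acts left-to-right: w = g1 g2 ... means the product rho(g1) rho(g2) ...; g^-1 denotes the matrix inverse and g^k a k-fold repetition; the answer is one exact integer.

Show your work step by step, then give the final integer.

-226055026

rho(a^-1) = [[-5, -3], [-8, -5]]
... * rho(a^-1) = [[-5, -3], [-8, -5]]  ->  [[49, 30], [80, 49]]
... * rho(a^-1) = [[-5, -3], [-8, -5]]  ->  [[-485, -297], [-792, -485]]
... * rho(b) = [[-1, 4], [-2, 7]]  ->  [[1079, -4019], [1762, -6563]]
... * rho(a^-1) = [[-5, -3], [-8, -5]]  ->  [[26757, 16858], [43694, 27529]]
... * rho(b) = [[-1, 4], [-2, 7]]  ->  [[-60473, 225034], [-98752, 367479]]
... * rho(a) = [[-5, 3], [8, -5]]  ->  [[2102637, -1306589], [3433592, -2133651]]
... * rho(b) = [[-1, 4], [-2, 7]]  ->  [[510541, -735575], [833710, -1201189]]
... * rho(a) = [[-5, 3], [8, -5]]  ->  [[-8437305, 5209498], [-13778062, 8507075]]
... * rho(b) = [[-1, 4], [-2, 7]]  ->  [[-1981691, 2717266], [-3236088, 4437277]]
... * rho(a^-1) = [[-5, -3], [-8, -5]]  ->  [[-11829673, -7641257], [-19317776, -12478121]]
... * rho(b) = [[-1, 4], [-2, 7]]  ->  [[27112187, -100807491], [44274018, -164617951]]
... * rho(a) = [[-5, 3], [8, -5]]  ->  [[-942020863, 585374016], [-1538313698, 955911809]]
... * rho(b^-1) = [[7, -4], [2, -1]]  ->  [[-5423398009, 3182709436], [-8856372268, 5197342983]]
tr = -5423398009 + 5197342983 = -226055026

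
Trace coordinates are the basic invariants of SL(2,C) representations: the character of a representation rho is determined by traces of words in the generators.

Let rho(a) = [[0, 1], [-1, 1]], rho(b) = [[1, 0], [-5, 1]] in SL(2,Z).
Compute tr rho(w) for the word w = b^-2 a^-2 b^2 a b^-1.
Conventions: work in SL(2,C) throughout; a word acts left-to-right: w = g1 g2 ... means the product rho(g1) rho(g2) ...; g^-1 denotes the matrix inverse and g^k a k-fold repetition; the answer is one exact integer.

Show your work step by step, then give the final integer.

146

rho(b^-1) = [[1, 0], [5, 1]]
... * rho(b^-1) = [[1, 0], [5, 1]]  ->  [[1, 0], [10, 1]]
... * rho(a^-1) = [[1, -1], [1, 0]]  ->  [[1, -1], [11, -10]]
... * rho(a^-1) = [[1, -1], [1, 0]]  ->  [[0, -1], [1, -11]]
... * rho(b) = [[1, 0], [-5, 1]]  ->  [[5, -1], [56, -11]]
... * rho(b) = [[1, 0], [-5, 1]]  ->  [[10, -1], [111, -11]]
... * rho(a) = [[0, 1], [-1, 1]]  ->  [[1, 9], [11, 100]]
... * rho(b^-1) = [[1, 0], [5, 1]]  ->  [[46, 9], [511, 100]]
tr = 46 + 100 = 146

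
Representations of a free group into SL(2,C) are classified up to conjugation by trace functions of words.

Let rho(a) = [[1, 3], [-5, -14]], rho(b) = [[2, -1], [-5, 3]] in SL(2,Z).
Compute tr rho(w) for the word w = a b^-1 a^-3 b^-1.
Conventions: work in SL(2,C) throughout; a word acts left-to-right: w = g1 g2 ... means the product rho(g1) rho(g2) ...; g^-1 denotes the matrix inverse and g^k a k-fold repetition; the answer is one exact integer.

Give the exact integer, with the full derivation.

97138

rho(a) = [[1, 3], [-5, -14]]
... * rho(b^-1) = [[3, 1], [5, 2]]  ->  [[18, 7], [-85, -33]]
... * rho(a^-1) = [[-14, -3], [5, 1]]  ->  [[-217, -47], [1025, 222]]
... * rho(a^-1) = [[-14, -3], [5, 1]]  ->  [[2803, 604], [-13240, -2853]]
... * rho(a^-1) = [[-14, -3], [5, 1]]  ->  [[-36222, -7805], [171095, 36867]]
... * rho(b^-1) = [[3, 1], [5, 2]]  ->  [[-147691, -51832], [697620, 244829]]
tr = -147691 + 244829 = 97138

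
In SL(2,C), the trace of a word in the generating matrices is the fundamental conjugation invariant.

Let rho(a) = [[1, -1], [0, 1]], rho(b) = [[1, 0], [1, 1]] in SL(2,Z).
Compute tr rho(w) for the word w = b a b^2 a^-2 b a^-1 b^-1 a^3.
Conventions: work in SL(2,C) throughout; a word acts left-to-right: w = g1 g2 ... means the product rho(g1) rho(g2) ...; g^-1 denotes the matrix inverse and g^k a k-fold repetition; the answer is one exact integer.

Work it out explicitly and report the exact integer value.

rho(b) = [[1, 0], [1, 1]]
... * rho(a) = [[1, -1], [0, 1]]  ->  [[1, -1], [1, 0]]
... * rho(b) = [[1, 0], [1, 1]]  ->  [[0, -1], [1, 0]]
... * rho(b) = [[1, 0], [1, 1]]  ->  [[-1, -1], [1, 0]]
... * rho(a^-1) = [[1, 1], [0, 1]]  ->  [[-1, -2], [1, 1]]
... * rho(a^-1) = [[1, 1], [0, 1]]  ->  [[-1, -3], [1, 2]]
... * rho(b) = [[1, 0], [1, 1]]  ->  [[-4, -3], [3, 2]]
... * rho(a^-1) = [[1, 1], [0, 1]]  ->  [[-4, -7], [3, 5]]
... * rho(b^-1) = [[1, 0], [-1, 1]]  ->  [[3, -7], [-2, 5]]
... * rho(a) = [[1, -1], [0, 1]]  ->  [[3, -10], [-2, 7]]
... * rho(a) = [[1, -1], [0, 1]]  ->  [[3, -13], [-2, 9]]
... * rho(a) = [[1, -1], [0, 1]]  ->  [[3, -16], [-2, 11]]
tr = 3 + 11 = 14

14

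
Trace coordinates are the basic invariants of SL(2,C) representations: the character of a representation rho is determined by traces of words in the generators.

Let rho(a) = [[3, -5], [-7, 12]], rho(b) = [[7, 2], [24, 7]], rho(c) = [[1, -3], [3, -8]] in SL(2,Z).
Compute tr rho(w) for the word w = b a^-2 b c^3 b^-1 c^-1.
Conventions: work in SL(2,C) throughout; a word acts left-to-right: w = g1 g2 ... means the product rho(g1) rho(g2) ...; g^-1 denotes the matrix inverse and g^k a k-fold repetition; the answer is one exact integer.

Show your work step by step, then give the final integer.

rho(b) = [[7, 2], [24, 7]]
... * rho(a^-1) = [[12, 5], [7, 3]]  ->  [[98, 41], [337, 141]]
... * rho(a^-1) = [[12, 5], [7, 3]]  ->  [[1463, 613], [5031, 2108]]
... * rho(b) = [[7, 2], [24, 7]]  ->  [[24953, 7217], [85809, 24818]]
... * rho(c) = [[1, -3], [3, -8]]  ->  [[46604, -132595], [160263, -455971]]
... * rho(c) = [[1, -3], [3, -8]]  ->  [[-351181, 920948], [-1207650, 3166979]]
... * rho(c) = [[1, -3], [3, -8]]  ->  [[2411663, -6314041], [8293287, -21712882]]
... * rho(b^-1) = [[7, -2], [-24, 7]]  ->  [[168418625, -49021613], [579162177, -168576748]]
... * rho(c^-1) = [[-8, 3], [-3, 1]]  ->  [[-1200284161, 456234262], [-4127567172, 1568909783]]
tr = -1200284161 + 1568909783 = 368625622

368625622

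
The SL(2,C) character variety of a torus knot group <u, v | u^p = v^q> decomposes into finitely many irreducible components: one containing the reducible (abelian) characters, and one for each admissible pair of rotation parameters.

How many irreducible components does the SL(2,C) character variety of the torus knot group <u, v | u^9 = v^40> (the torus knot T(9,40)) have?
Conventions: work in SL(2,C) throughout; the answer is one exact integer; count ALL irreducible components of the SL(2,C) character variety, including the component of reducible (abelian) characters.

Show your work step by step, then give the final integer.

157

Gamma = < u, v | u^9 = v^40 > (torus knot T(9,40)); the central element u^9 = v^40 acts as +I or -I in any irreducible SL(2,C) representation.
So on each irreducible component the traces are pinned: tr(u) = 2*cos(pi*alpha/9) with 1 <= alpha <= 8, tr(v) = 2*cos(pi*beta/40) with 1 <= beta <= 39.
u^9 = (-1)^alpha I and v^40 = (-1)^beta I must agree, so alpha and beta have equal parity.
Enumerate parity-matched pairs: 4*20 odd-odd plus 4*19 even-even gives 156.
Total: 156 irreducible-character components + 1 reducible (abelian) component = 157.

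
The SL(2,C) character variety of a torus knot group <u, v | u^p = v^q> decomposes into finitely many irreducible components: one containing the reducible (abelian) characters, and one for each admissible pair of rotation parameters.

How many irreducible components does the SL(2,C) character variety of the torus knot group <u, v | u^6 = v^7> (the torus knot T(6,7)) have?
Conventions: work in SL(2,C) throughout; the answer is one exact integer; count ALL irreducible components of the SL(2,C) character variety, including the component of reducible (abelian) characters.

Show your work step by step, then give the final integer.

16

Gamma = < u, v | u^6 = v^7 > (torus knot T(6,7)); the central element u^6 = v^7 acts as +I or -I in any irreducible SL(2,C) representation.
On an irreducible component, tr(u) is locked at 2*cos(pi*alpha/6) for some alpha in 1..5, and tr(v) at 2*cos(pi*beta/7) for some beta in 1..6.
Consistency of u^6 = (-1)^alpha I with v^7 = (-1)^beta I forces alpha = beta (mod 2).
Counting: 3 odd alphas x 3 odd betas + 2 even alphas x 3 even betas = 9 + 6 = 15.
That is 15 components of irreducible characters, and with the reducible (abelian) component the total is 16.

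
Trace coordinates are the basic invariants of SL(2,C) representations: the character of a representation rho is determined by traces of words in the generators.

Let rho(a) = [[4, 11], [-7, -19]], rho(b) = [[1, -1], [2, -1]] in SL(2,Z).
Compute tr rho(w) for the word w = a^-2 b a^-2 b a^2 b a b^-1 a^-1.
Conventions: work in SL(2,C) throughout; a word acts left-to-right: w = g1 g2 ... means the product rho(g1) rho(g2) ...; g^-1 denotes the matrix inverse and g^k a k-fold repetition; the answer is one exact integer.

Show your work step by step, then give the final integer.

-398623677298

rho(a^-1) = [[-19, -11], [7, 4]]
... * rho(a^-1) = [[-19, -11], [7, 4]]  ->  [[284, 165], [-105, -61]]
... * rho(b) = [[1, -1], [2, -1]]  ->  [[614, -449], [-227, 166]]
... * rho(a^-1) = [[-19, -11], [7, 4]]  ->  [[-14809, -8550], [5475, 3161]]
... * rho(a^-1) = [[-19, -11], [7, 4]]  ->  [[221521, 128699], [-81898, -47581]]
... * rho(b) = [[1, -1], [2, -1]]  ->  [[478919, -350220], [-177060, 129479]]
... * rho(a) = [[4, 11], [-7, -19]]  ->  [[4367216, 11922289], [-1614593, -4407761]]
... * rho(a) = [[4, 11], [-7, -19]]  ->  [[-65987159, -178484115], [24395955, 65986936]]
... * rho(b) = [[1, -1], [2, -1]]  ->  [[-422955389, 244471274], [156369827, -90382891]]
... * rho(a) = [[4, 11], [-7, -19]]  ->  [[-3403120474, -9297463485], [1258159545, 3437343026]]
... * rho(b^-1) = [[-1, 1], [-2, 1]]  ->  [[21998047444, -12700583959], [-8132845597, 4695502571]]
... * rho(a^-1) = [[-19, -11], [7, 4]]  ->  [[-506866989149, -292780857720], [187392584340, 108243311851]]
tr = -506866989149 + 108243311851 = -398623677298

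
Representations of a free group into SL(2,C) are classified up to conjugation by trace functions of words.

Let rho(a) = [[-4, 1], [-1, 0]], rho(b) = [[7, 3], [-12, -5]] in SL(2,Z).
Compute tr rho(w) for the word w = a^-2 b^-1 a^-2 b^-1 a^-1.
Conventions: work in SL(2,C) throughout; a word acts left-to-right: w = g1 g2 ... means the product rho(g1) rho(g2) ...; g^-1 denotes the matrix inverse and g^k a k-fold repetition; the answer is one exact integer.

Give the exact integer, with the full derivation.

-108286

rho(a^-1) = [[0, -1], [1, -4]]
... * rho(a^-1) = [[0, -1], [1, -4]]  ->  [[-1, 4], [-4, 15]]
... * rho(b^-1) = [[-5, -3], [12, 7]]  ->  [[53, 31], [200, 117]]
... * rho(a^-1) = [[0, -1], [1, -4]]  ->  [[31, -177], [117, -668]]
... * rho(a^-1) = [[0, -1], [1, -4]]  ->  [[-177, 677], [-668, 2555]]
... * rho(b^-1) = [[-5, -3], [12, 7]]  ->  [[9009, 5270], [34000, 19889]]
... * rho(a^-1) = [[0, -1], [1, -4]]  ->  [[5270, -30089], [19889, -113556]]
tr = 5270 + -113556 = -108286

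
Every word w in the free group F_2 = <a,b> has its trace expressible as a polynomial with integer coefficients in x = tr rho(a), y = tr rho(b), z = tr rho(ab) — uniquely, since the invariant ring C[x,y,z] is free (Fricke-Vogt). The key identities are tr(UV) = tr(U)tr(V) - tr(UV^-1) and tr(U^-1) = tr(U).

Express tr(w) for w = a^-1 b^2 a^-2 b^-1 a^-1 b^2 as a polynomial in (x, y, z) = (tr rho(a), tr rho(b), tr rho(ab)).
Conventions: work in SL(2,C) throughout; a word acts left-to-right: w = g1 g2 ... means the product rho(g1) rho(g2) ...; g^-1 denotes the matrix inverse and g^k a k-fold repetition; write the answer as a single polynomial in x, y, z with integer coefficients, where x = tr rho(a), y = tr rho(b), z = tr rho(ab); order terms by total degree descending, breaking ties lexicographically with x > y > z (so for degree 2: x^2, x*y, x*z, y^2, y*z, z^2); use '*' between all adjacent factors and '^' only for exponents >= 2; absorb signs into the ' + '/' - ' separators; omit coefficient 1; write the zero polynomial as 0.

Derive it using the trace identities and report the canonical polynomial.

x^3*y^4*z - x^2*y^5 - 2*x^2*y^3*z^2 - 2*x^3*y^2*z + x*y^4*z + x*y^2*z^3 + 3*x^2*y^3 + 2*x^2*y*z^2 + x^3*z - x*y^2*z - 2*x^2*y - y*z^2 - 2*x*z + y

so trace(b^2) = trace(b)*trace(b) - trace(1) = y^2 - 2
so trace(b^3) = trace(b)*trace(b^2) - trace(b) = y^3 - 3*y
reduce: trace(b a b) = trace(b)*trace(a b) - trace(a) = y*z - x
trace(b^3 a) = trace(b)*trace(b a b) - trace(b a) = y^2*z - x*y - z
so trace(b a^-1 b^2) = trace(b^3)*trace(a) - trace(b^3 a) = x*y^3 - y^2*z - 2*x*y + z
trace(a b a b) = trace(a b)*trace(a b) - trace(1)   [split at repeated a] = z^2 - 2
trace(a b a) = trace(a)*trace(b a) - trace(b) = x*z - y
trace(b^2 a b a) = trace(b)*trace(a b a b) - trace(a b a) = y*z^2 - x*z - y
trace(b a^-1 b^2 a) = trace(b^2 a b)*trace(a) - trace(b^2 a b a) = x*y^2*z - x^2*y - y*z^2 + y
reduce: trace(b a^-1 b^2 a^-1) = trace(b a^-1 b^2)*trace(a) - trace(b a^-1 b^2 a) = x^2*y^3 - 2*x*y^2*z - x^2*y + y*z^2 + x*z - y
trace(a b^2 a^-1 b) = trace(b a b^2)*trace(a) - trace(b a b^2 a) = x*y^2*z - x^2*y - y*z^2 + y
so trace(b^2 a^2 b) = trace(a)*trace(b^3 a) - trace(b^3) = x*y^2*z - x^2*y - y^3 - x*z + 3*y
trace(b^2 a^2) = trace(a)*trace(b^2 a) - trace(b^2) = x*y*z - x^2 - y^2 + 2
so trace(a b^4 a) = trace(b)*trace(b^2 a^2 b) - trace(b^2 a^2) = x*y^3*z - x^2*y^2 - y^4 - 2*x*y*z + x^2 + 4*y^2 - 2
so trace(b^2 a b a b) = trace(b)*trace(a b a b^2) - trace(a b a b) = y^2*z^2 - x*y*z - y^2 - z^2 + 2
trace(a b^4 a b) = trace(b)*trace(b^2 a b a b) - trace(b^2 a b a) = y^3*z^2 - x*y^2*z - y^3 - 2*y*z^2 + x*z + 3*y
reduce: trace(b^2 a b^-1 a b^2) = trace(a b^4 a)*trace(b) - trace(a b^4 a b) = x*y^4*z - x^2*y^3 - y^5 - y^3*z^2 - x*y^2*z + x^2*y + 5*y^3 + 2*y*z^2 - x*z - 5*y
trace(a b a^2 b) = trace(a)*trace(b a b a) - trace(b a b) = x*z^2 - y*z - x
trace(a b a^2) = trace(a)*trace(b a^2) - trace(b a) = x^2*z - x*y - z
trace(a^2 b^2 a b) = trace(b)*trace(a b a^2 b) - trace(a b a^2) = x*y*z^2 - x^2*z - y^2*z + z
reduce: trace(a^2 b^2 a) = trace(a)*trace(a b^2 a) - trace(a b^2) = x^2*y*z - x^3 - x*y^2 - y*z + 3*x
trace(a b^2 a b^2 a) = trace(b)*trace(a^2 b^2 a b) - trace(a^2 b^2 a) = x*y^2*z^2 - 2*x^2*y*z - y^3*z + x^3 + x*y^2 + 2*y*z - 3*x
so trace(a b a b a b) = trace(a b)*trace(a b a b) - trace(a^-1 b^-1)   [split at repeated a] = z^3 - 3*z
trace(a b^2 a b a b) = trace(b)*trace(a b a b a b) - trace(a b a b a) = y*z^3 - x*z^2 - 2*y*z + x
trace(a b^2 a b^2 a b) = trace(b)*trace(a b^2 a b a b) - trace(a b^2 a b a) = y^2*z^3 - 2*x*y*z^2 + x^2*z - y^2*z + x*y - z
trace(b^2 a b^-1 a b^2 a) = trace(a b^2 a b^2 a)*trace(b) - trace(a b^2 a b^2 a b) = x*y^3*z^2 - 2*x^2*y^2*z - y^4*z - y^2*z^3 + x^3*y + x*y^3 + 2*x*y*z^2 - x^2*z + 3*y^2*z - 4*x*y + z
so trace(b^-1 a b^2 a^-1 b^2 a) = trace(b^2 a b^-1 a b^2)*trace(a) - trace(b^2 a b^-1 a b^2 a) = x^2*y^4*z - x^3*y^3 - x*y^5 - 2*x*y^3*z^2 + x^2*y^2*z + y^4*z + y^2*z^3 + 4*x*y^3 - 3*y^2*z - x*y - z
trace(b^2 a^-1 b^2 a^-1 b^-1 a) = trace(b^-1 a b^2 a^-1 b^2)*trace(a) - trace(b^-1 a b^2 a^-1 b^2 a) = -x^2*y^4*z + x^3*y^3 + x*y^5 + 2*x*y^3*z^2 - y^4*z - y^2*z^3 - x^3*y - 4*x*y^3 - x*y*z^2 + 3*y^2*z + 2*x*y + z
trace(a^-1 b^-1 a^-1 b^2 a^-1 b^2) = trace(b^2 a^-1 b^2 a^-1 b^-1)*trace(a) - trace(b^2 a^-1 b^2 a^-1 b^-1 a) = x^2*y^4*z - x*y^5 - 2*x*y^3*z^2 - 2*x^2*y^2*z + y^4*z + y^2*z^3 + 4*x*y^3 + 2*x*y*z^2 + x^2*z - 3*y^2*z - 3*x*y - z
so trace(a^-1 b^2 a^-2 b^-1 a^-1 b^2) = trace(a^-1 b^-1 a^-1 b^2 a^-1 b^2)*trace(a) - trace(a^-1 b^-1 a^-1 b^2 a^-1 b^2 a) = x^3*y^4*z - x^2*y^5 - 2*x^2*y^3*z^2 - 2*x^3*y^2*z + x*y^4*z + x*y^2*z^3 + 3*x^2*y^3 + 2*x^2*y*z^2 + x^3*z - x*y^2*z - 2*x^2*y - y*z^2 - 2*x*z + y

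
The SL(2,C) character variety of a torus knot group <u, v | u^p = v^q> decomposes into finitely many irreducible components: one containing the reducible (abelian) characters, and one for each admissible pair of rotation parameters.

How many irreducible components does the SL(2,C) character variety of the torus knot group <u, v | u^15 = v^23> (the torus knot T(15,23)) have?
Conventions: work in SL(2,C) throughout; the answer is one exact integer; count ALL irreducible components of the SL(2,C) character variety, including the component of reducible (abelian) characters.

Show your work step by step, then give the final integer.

In the torus knot group T(15,23), u^15 = v^23 is central, so an irreducible representation sends it to +I or -I (Schur).
On an irreducible component, tr(u) is locked at 2*cos(pi*alpha/15) for some alpha in 1..14, and tr(v) at 2*cos(pi*beta/23) for some beta in 1..22.
u^15 = (-1)^alpha I and v^23 = (-1)^beta I must agree, so alpha and beta have equal parity.
Counting: 7 odd alphas x 11 odd betas + 7 even alphas x 11 even betas = 77 + 77 = 154.
That is 154 components of irreducible characters, and with the reducible (abelian) component the total is 155.

155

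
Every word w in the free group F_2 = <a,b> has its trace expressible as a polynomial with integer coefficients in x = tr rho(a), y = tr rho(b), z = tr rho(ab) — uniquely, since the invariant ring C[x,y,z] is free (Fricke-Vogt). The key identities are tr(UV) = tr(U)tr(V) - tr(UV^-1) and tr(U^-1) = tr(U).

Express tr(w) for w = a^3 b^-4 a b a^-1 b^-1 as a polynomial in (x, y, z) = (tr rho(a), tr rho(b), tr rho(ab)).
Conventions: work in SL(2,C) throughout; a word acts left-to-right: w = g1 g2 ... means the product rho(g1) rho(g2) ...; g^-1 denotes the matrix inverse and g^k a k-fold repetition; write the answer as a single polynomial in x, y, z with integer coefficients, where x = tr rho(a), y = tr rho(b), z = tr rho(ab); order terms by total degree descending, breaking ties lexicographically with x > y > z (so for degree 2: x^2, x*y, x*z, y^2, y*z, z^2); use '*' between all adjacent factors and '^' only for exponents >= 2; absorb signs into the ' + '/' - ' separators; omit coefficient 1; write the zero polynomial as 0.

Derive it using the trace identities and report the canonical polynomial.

-x^4*y^5*z + x^5*y^4 + x^3*y^6 + 2*x^3*y^4*z^2 + 2*x^4*y^3*z + x^2*y^5*z - x^2*y^3*z^3 - 3*x^5*y^2 - 8*x^3*y^4 - 5*x^3*y^2*z^2 - 2*x*y^6 - 3*x*y^4*z^2 + x^4*y*z + 2*x^2*y*z^3 + y^5*z + y^3*z^3 + x^5 + 16*x^3*y^2 + x^3*z^2 + 12*x*y^4 + 8*x*y^2*z^2 - 6*x^2*y*z - 5*y^3*z - 2*y*z^3 - 5*x^3 - 19*x*y^2 - 2*x*z^2 + 6*y*z + 5*x

tr(b a^2) = tr(a)*tr(b a) - tr(b)   [square of a] = x*z - y
tr(a b a^2) = tr(a)*tr(b a^2) - tr(b a)   [square of a] = x^2*z - x*y - z
tr(b a b a) = tr(a b)*tr(a b) - tr(1)   [split at a repeated a] = z^2 - 2
tr(b a b) = tr(b)*tr(a b) - tr(a)   [square of b] = y*z - x
tr(a b a^2 b) = tr(a)*tr(b a b a) - tr(b a b)   [square of a] = x*z^2 - y*z - x
tr(a b a^2 b^-1) = tr(a b a^2)*tr(b) - tr(a b a^2 b)   [inverse elimination on b] = x^2*y*z - x*y^2 - x*z^2 + x
tr(a b a^2 b^-2) = tr(a b a^2 b^-1)*tr(b) - tr(a b a^2)   [inverse elimination on b] = x^2*y^2*z - x*y^3 - x*y*z^2 - x^2*z + 2*x*y + z
tr(a b a^2 b^-3) = tr(a b a^2 b^-2)*tr(b) - tr(a b a^2 b^-1)   [inverse elimination on b] = x^2*y^3*z - x*y^4 - x*y^2*z^2 - 2*x^2*y*z + 3*x*y^2 + x*z^2 + y*z - x
tr(a^2 b^-4 a b) = tr(a b a^2 b^-3)*tr(b) - tr(a b a^2 b^-2)   [inverse elimination on b] = x^2*y^4*z - x*y^5 - x*y^3*z^2 - 3*x^2*y^2*z + 4*x*y^3 + 2*x*y*z^2 + x^2*z + y^2*z - 3*x*y - z
tr(b^2) = tr(b)*tr(b) - tr(1)   [square of b] = y^2 - 2
tr(b^2 a^2) = tr(a)*tr(b^2 a) - tr(b^2)   [square of a] = x*y*z - x^2 - y^2 + 2
tr(b^2 a^3) = tr(a)*tr(b^2 a^2) - tr(b^2 a)   [square of a] = x^2*y*z - x^3 - x*y^2 - y*z + 3*x
tr(b a^4 b) = tr(a)*tr(b^2 a^3) - tr(b^2 a^2)   [square of a] = x^3*y*z - x^4 - x^2*y^2 - 2*x*y*z + 4*x^2 + y^2 - 2
tr(a b a b a^2) = tr(a)*tr(a b a b a) - tr(a b a b)   [square of a] = x^2*z^2 - x*y*z - x^2 - z^2 + 2
tr(b a^4 b a) = tr(a)*tr(a b a b a^2) - tr(a b a b a)   [square of a] = x^3*z^2 - x^2*y*z - x^3 - 2*x*z^2 + y*z + 3*x
tr(a b a^-1 b a^3) = tr(b a^4 b)*tr(a) - tr(b a^4 b a)   [inverse elimination on a] = x^4*y*z - x^5 - x^3*y^2 - x^3*z^2 - x^2*y*z + 5*x^3 + x*y^2 + 2*x*z^2 - y*z - 5*x
tr(b a b^2 a^2) = tr(b)*tr(a^2 b a b) - tr(a^2 b a)   [square of b] = x*y*z^2 - x^2*z - y^2*z + z
tr(b a b^2 a) = tr(b)*tr(a b a b) - tr(a b a)   [square of b] = y*z^2 - x*z - y
tr(b a^3 b a b) = tr(a)*tr(b a b^2 a^2) - tr(b a b^2 a)   [square of a] = x^2*y*z^2 - x^3*z - x*y^2*z - y*z^2 + 2*x*z + y
tr(b a b a b a) = tr(b a)*tr(b a b a) - tr(b^-1 a^-1)   [split at a repeated b] = z^3 - 3*z
tr(a b a b a b a) = tr(a)*tr(b a b a b a) - tr(b a b a b)   [square of a] = x*z^3 - y*z^2 - 2*x*z + y
tr(b a^3 b a b a) = tr(a)*tr(a b a b a b a) - tr(a b a b a b)   [square of a] = x^2*z^3 - x*y*z^2 - 2*x^2*z - z^3 + x*y + 3*z
tr(a b a^-1 b a^3 b) = tr(b a^3 b a b)*tr(a) - tr(b a^3 b a b a)   [inverse elimination on a] = x^3*y*z^2 - x^4*z - x^2*y^2*z - x^2*z^3 + 4*x^2*z + z^3 - 3*z
tr(a b a^-1 b a^3 b^-1) = tr(a b a^-1 b a^3)*tr(b) - tr(a b a^-1 b a^3 b)   [inverse elimination on b] = x^4*y^2*z - x^5*y - x^3*y^3 - 2*x^3*y*z^2 + x^4*z + x^2*z^3 + 5*x^3*y + x*y^3 + 2*x*y*z^2 - 4*x^2*z - y^2*z - z^3 - 5*x*y + 3*z
tr(a b a^-1 b a^3 b^-2) = tr(a b a^-1 b a^3 b^-1)*tr(b) - tr(a b a^-1 b a^3)   [inverse elimination on b] = x^4*y^3*z - x^5*y^2 - x^3*y^4 - 2*x^3*y^2*z^2 + x^2*y*z^3 + x^5 + 6*x^3*y^2 + x^3*z^2 + x*y^4 + 2*x*y^2*z^2 - 3*x^2*y*z - y^3*z - y*z^3 - 5*x^3 - 6*x*y^2 - 2*x*z^2 + 4*y*z + 5*x
tr(b^-3 a b a^-1 b a^3) = tr(a b a^-1 b a^3 b^-2)*tr(b) - tr(a b a^-1 b a^3 b^-1)   [inverse elimination on b] = x^4*y^4*z - x^5*y^3 - x^3*y^5 - 2*x^3*y^3*z^2 - x^4*y^2*z + x^2*y^2*z^3 + 2*x^5*y + 7*x^3*y^3 + 3*x^3*y*z^2 + x*y^5 + 2*x*y^3*z^2 - x^4*z - 3*x^2*y^2*z - x^2*z^3 - y^4*z - y^2*z^3 - 10*x^3*y - 7*x*y^3 - 4*x*y*z^2 + 4*x^2*z + 5*y^2*z + z^3 + 10*x*y - 3*z
tr(a^3 b^-4 a b a^-1 b) = tr(b^-3 a b a^-1 b a^3)*tr(b) - tr(b^-3 a b a^-1 b a^3 b)   [inverse elimination on b] = x^4*y^5*z - x^5*y^4 - x^3*y^6 - 2*x^3*y^4*z^2 - 2*x^4*y^3*z + x^2*y^3*z^3 + 3*x^5*y^2 + 8*x^3*y^4 + 5*x^3*y^2*z^2 + x*y^6 + 2*x*y^4*z^2 - x^4*y*z - 3*x^2*y^3*z - 2*x^2*y*z^3 - y^5*z - y^3*z^3 - x^5 - 16*x^3*y^2 - x^3*z^2 - 8*x*y^4 - 6*x*y^2*z^2 + 7*x^2*y*z + 6*y^3*z + 2*y*z^3 + 5*x^3 + 16*x*y^2 + 2*x*z^2 - 7*y*z - 5*x
tr(a^3 b^-4 a b a^-1 b^-1) = tr(a^3 b^-4 a b a^-1)*tr(b) - tr(a^3 b^-4 a b a^-1 b)   [inverse elimination on b] = -x^4*y^5*z + x^5*y^4 + x^3*y^6 + 2*x^3*y^4*z^2 + 2*x^4*y^3*z + x^2*y^5*z - x^2*y^3*z^3 - 3*x^5*y^2 - 8*x^3*y^4 - 5*x^3*y^2*z^2 - 2*x*y^6 - 3*x*y^4*z^2 + x^4*y*z + 2*x^2*y*z^3 + y^5*z + y^3*z^3 + x^5 + 16*x^3*y^2 + x^3*z^2 + 12*x*y^4 + 8*x*y^2*z^2 - 6*x^2*y*z - 5*y^3*z - 2*y*z^3 - 5*x^3 - 19*x*y^2 - 2*x*z^2 + 6*y*z + 5*x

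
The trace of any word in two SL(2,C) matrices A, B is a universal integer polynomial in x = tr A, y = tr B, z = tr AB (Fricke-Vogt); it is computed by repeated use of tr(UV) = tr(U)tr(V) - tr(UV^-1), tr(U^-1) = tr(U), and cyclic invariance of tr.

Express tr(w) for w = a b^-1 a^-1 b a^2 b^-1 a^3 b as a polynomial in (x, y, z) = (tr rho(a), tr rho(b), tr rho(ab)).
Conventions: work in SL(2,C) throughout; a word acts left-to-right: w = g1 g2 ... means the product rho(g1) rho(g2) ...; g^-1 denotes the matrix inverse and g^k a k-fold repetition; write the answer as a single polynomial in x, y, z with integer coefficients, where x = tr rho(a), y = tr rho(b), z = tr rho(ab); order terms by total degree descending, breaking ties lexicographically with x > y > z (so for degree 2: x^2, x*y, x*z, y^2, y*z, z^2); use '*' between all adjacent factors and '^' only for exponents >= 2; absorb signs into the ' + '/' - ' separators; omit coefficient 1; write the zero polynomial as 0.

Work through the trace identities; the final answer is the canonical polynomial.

tr(a b a) = tr(a) * tr(b a) - tr(b) = x*z - y
tr(a b a^2) = tr(a) * tr(a b a) - tr(a b) = x^2*z - x*y - z
tr(a^2 b a^2) = tr(a) * tr(a b a^2) - tr(a b a) = x^3*z - x^2*y - 2*x*z + y
tr(a^4 b a) = tr(a) * tr(a^2 b a^2) - tr(a^2 b a) = x^4*z - x^3*y - 3*x^2*z + 2*x*y + z
tr(a^5 b a) = tr(a) * tr(a^4 b a) - tr(a^4 b) = x^5*z - x^4*y - 4*x^3*z + 3*x^2*y + 3*x*z - y
tr(b a b a) = tr(b a) * tr(b a) - tr(1)   [split at repeated b] = z^2 - 2
tr(b a b) = tr(b) * tr(a b) - tr(a) = y*z - x
tr(b a b a^2) = tr(a) * tr(b a b a) - tr(b a b) = x*z^2 - y*z - x
tr(a b a b a^2) = tr(a) * tr(b a b a^2) - tr(b a b a) = x^2*z^2 - x*y*z - x^2 - z^2 + 2
tr(b a^4 b a) = tr(a) * tr(a b a b a^2) - tr(a b a b a) = x^3*z^2 - x^2*y*z - x^3 - 2*x*z^2 + y*z + 3*x
tr(a^2) = tr(a) * tr(a) - tr(1) = x^2 - 2
tr(a^3) = tr(a) * tr(a^2) - tr(a) = x^3 - 3*x
tr(a^2 b^2 a) = tr(b) * tr(a^3 b) - tr(a^3) = x^2*y*z - x^3 - x*y^2 - y*z + 3*x
tr(b^2) = tr(b) * tr(b) - tr(1) = y^2 - 2
tr(a^2 b^2) = tr(a) * tr(b^2 a) - tr(b^2) = x*y*z - x^2 - y^2 + 2
tr(b a^4 b) = tr(a) * tr(a^2 b^2 a) - tr(a^2 b^2) = x^3*y*z - x^4 - x^2*y^2 - 2*x*y*z + 4*x^2 + y^2 - 2
tr(a b a^2 b a^3) = tr(a) * tr(b a^4 b a) - tr(b a^4 b) = x^4*z^2 - 2*x^3*y*z + x^2*y^2 - 2*x^2*z^2 + 3*x*y*z - x^2 - y^2 + 2
tr(a b a^2 b a) = tr(a) * tr(b a^2 b a) - tr(b a^2 b) = x^2*z^2 - 2*x*y*z + y^2 - 2
tr(a b a^2 b a^2) = tr(a) * tr(a b a^2 b a) - tr(a b a^2 b) = x^3*z^2 - 2*x^2*y*z + x*y^2 - x*z^2 + y*z - x
tr(a b a^5 b a) = tr(a) * tr(a b a^2 b a^3) - tr(a b a^2 b a^2) = x^5*z^2 - 2*x^4*y*z + x^3*y^2 - 3*x^3*z^2 + 5*x^2*y*z - x^3 - 2*x*y^2 + x*z^2 - y*z + 3*x
tr(b a b a b a) = tr(a b a b) * tr(a b) - tr(b a)   [split at repeated a] = z^3 - 3*z
tr(b a b a b) = tr(b) * tr(a b a b) - tr(a b a) = y*z^2 - x*z - y
tr(a b a b a b a) = tr(a) * tr(b a b a b a) - tr(b a b a b) = x*z^3 - y*z^2 - 2*x*z + y
tr(b a b a b a^3) = tr(a) * tr(a b a b a b a) - tr(a b a b a b) = x^2*z^3 - x*y*z^2 - 2*x^2*z - z^3 + x*y + 3*z
tr(a^2 b a b a b a^2) = tr(a) * tr(b a b a b a^3) - tr(b a b a b a^2) = x^3*z^3 - x^2*y*z^2 - 2*x^3*z - 2*x*z^3 + x^2*y + y*z^2 + 5*x*z - y
tr(a b a^5 b a b) = tr(a) * tr(a^2 b a b a b a^2) - tr(a^2 b a b a b a) = x^4*z^3 - x^3*y*z^2 - 2*x^4*z - 3*x^2*z^3 + x^3*y + 2*x*y*z^2 + 7*x^2*z + z^3 - 2*x*y - 3*z
tr(b a^5 b a b^-1 a) = tr(a b a^5 b a) * tr(b) - tr(a b a^5 b a b) = x^5*y*z^2 - 2*x^4*y^2*z - x^4*z^3 + x^3*y^3 - 2*x^3*y*z^2 + 2*x^4*z + 5*x^2*y^2*z + 3*x^2*z^3 - 2*x^3*y - 2*x*y^3 - x*y*z^2 - 7*x^2*z - y^2*z - z^3 + 5*x*y + 3*z
tr(a^3 b a b^-1 a^-1 b a^2) = tr(b a^5 b a b^-1) * tr(a) - tr(b a^5 b a b^-1 a) = -x^5*y*z^2 + x^6*z + 2*x^4*y^2*z + x^4*z^3 - x^5*y - x^3*y^3 + 2*x^3*y*z^2 - 6*x^4*z - 5*x^2*y^2*z - 3*x^2*z^3 + 5*x^3*y + 2*x*y^3 + x*y*z^2 + 10*x^2*z + y^2*z + z^3 - 6*x*y - 3*z
tr(b^2 a b) = tr(b) * tr(b a b) - tr(b a) = y^2*z - x*y - z
tr(a b^2 a b a) = tr(a) * tr(b^2 a b a) - tr(b^2 a b) = x*y*z^2 - x^2*z - y^2*z + z
tr(b a^3 b^2 a) = tr(a) * tr(a b^2 a b a) - tr(a b^2 a b) = x^2*y*z^2 - x^3*z - x*y^2*z - y*z^2 + 2*x*z + y
tr(b a^3 b^2) = tr(b) * tr(b a^3 b) - tr(b a^3) = x^2*y^2*z - x^3*y - x*y^3 - x^2*z - y^2*z + 4*x*y + z
tr(b a^2 b a^3 b) = tr(a) * tr(b a^3 b^2 a) - tr(b a^3 b^2) = x^3*y*z^2 - x^4*z - 2*x^2*y^2*z + x^3*y + x*y^3 - x*y*z^2 + 3*x^2*z + y^2*z - 3*x*y - z
tr(b a b^2 a b a) = tr(b) * tr(a b a b a b) - tr(a b a b a) = y*z^3 - x*z^2 - 2*y*z + x
tr(b a b^2 a b) = tr(b) * tr(a b^2 a b) - tr(a b^2 a) = y^2*z^2 - 2*x*y*z + x^2 - 2
tr(b a^2 b a b^2 a) = tr(a) * tr(b a b^2 a b a) - tr(b a b^2 a b) = x*y*z^3 - x^2*z^2 - y^2*z^2 + 2
tr(b a b^3 a) = tr(b) * tr(a b a b^2) - tr(a b a b) = y^2*z^2 - x*y*z - y^2 - z^2 + 2
tr(b a b^3) = tr(b) * tr(b^2 a b) - tr(b^2 a) = y^3*z - x*y^2 - 2*y*z + x
tr(b a^2 b a b^2) = tr(a) * tr(b a b^3 a) - tr(b a b^3) = x*y^2*z^2 - x^2*y*z - y^3*z - x*z^2 + 2*y*z + x
tr(b a b^2 a^2 b a^2) = tr(a) * tr(b a^2 b a b^2 a) - tr(b a^2 b a b^2) = x^2*y*z^3 - x^3*z^2 - 2*x*y^2*z^2 + x^2*y*z + y^3*z + x*z^2 - 2*y*z + x
tr(b a b^2 a^2 b a) = tr(a) * tr(b a b a b^2 a) - tr(b a b a b^2) = x*y*z^3 - x^2*z^2 - y^2*z^2 - x*y*z + x^2 + y^2 + z^2 - 2
tr(b a^2 b a^3 b a b) = tr(a) * tr(b a b^2 a^2 b a^2) - tr(b a b^2 a^2 b a) = x^3*y*z^3 - x^4*z^2 - 2*x^2*y^2*z^2 + x^3*y*z + x*y^3*z - x*y*z^3 + 2*x^2*z^2 + y^2*z^2 - x*y*z - y^2 - z^2 + 2
tr(b a b a b a b a) = tr(a b a b a b) * tr(a b) - tr(b a b a)   [split at repeated a] = z^4 - 4*z^2 + 2
tr(a b a b a b a b a) = tr(a) * tr(b a b a b a b a) - tr(b a b a b a b) = x*z^4 - y*z^3 - 3*x*z^2 + 2*y*z + x
tr(b a^3 b a b a b a) = tr(a) * tr(a b a b a b a b a) - tr(a b a b a b a b) = x^2*z^4 - x*y*z^3 - 3*x^2*z^2 - z^4 + 2*x*y*z + x^2 + 4*z^2 - 2
tr(b a^3 b a b a b) = tr(a) * tr(a b a b a b^2 a) - tr(a b a b a b^2) = x^2*y*z^3 - x^3*z^2 - x*y^2*z^2 - x^2*y*z - y*z^3 + x^3 + x*y^2 + 2*x*z^2 + 2*y*z - 3*x
tr(b a^2 b a^3 b a b a) = tr(a) * tr(b a^3 b a b a b a) - tr(b a^3 b a b a b) = x^3*z^4 - 2*x^2*y*z^3 - 2*x^3*z^2 + x*y^2*z^2 - x*z^4 + 3*x^2*y*z + y*z^3 - x*y^2 + 2*x*z^2 - 2*y*z + x
tr(a^-1 b a^2 b a^3 b a b) = tr(b a^2 b a^3 b a b) * tr(a) - tr(b a^2 b a^3 b a b a) = x^4*y*z^3 - x^5*z^2 - 2*x^3*y^2*z^2 - x^3*z^4 + x^4*y*z + x^2*y^3*z + x^2*y*z^3 + 4*x^3*z^2 + x*z^4 - 4*x^2*y*z - y*z^3 - 3*x*z^2 + 2*y*z + x
tr(a^3 b a b^-1 a^-1 b a^2 b) = tr(a^-1 b a^2 b a^3 b a) * tr(b) - tr(a^-1 b a^2 b a^3 b a b) = -x^4*y*z^3 + x^5*z^2 + 3*x^3*y^2*z^2 + x^3*z^4 - 2*x^4*y*z - 3*x^2*y^3*z - x^2*y*z^3 + x^3*y^2 - 4*x^3*z^2 + x*y^4 - x*y^2*z^2 - x*z^4 + 7*x^2*y*z + y^3*z + y*z^3 - 3*x*y^2 + 3*x*z^2 - 3*y*z - x
tr(a b^-1 a^-1 b a^2 b^-1 a^3 b) = tr(a^3 b a b^-1 a^-1 b a^2) * tr(b) - tr(a^3 b a b^-1 a^-1 b a^2 b) = -x^5*y^2*z^2 + x^6*y*z + 2*x^4*y^3*z + 2*x^4*y*z^3 - x^5*y^2 - x^5*z^2 - x^3*y^4 - x^3*y^2*z^2 - x^3*z^4 - 4*x^4*y*z - 2*x^2*y^3*z - 2*x^2*y*z^3 + 4*x^3*y^2 + 4*x^3*z^2 + x*y^4 + 2*x*y^2*z^2 + x*z^4 + 3*x^2*y*z - 3*x*y^2 - 3*x*z^2 + x

-x^5*y^2*z^2 + x^6*y*z + 2*x^4*y^3*z + 2*x^4*y*z^3 - x^5*y^2 - x^5*z^2 - x^3*y^4 - x^3*y^2*z^2 - x^3*z^4 - 4*x^4*y*z - 2*x^2*y^3*z - 2*x^2*y*z^3 + 4*x^3*y^2 + 4*x^3*z^2 + x*y^4 + 2*x*y^2*z^2 + x*z^4 + 3*x^2*y*z - 3*x*y^2 - 3*x*z^2 + x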